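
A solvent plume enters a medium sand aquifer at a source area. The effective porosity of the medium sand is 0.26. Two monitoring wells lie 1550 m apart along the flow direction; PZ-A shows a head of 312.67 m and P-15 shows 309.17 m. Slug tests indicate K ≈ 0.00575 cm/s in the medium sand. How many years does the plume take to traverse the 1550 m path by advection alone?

Convert K: 0.00575 cm/s × 864 = 4.968 m/day.
Hydraulic gradient i = (312.67 − 309.17) / 1550 = 3.5 / 1550 = 0.002258.
Darcy flux q = K · i = 4.968 × 0.002258 = 0.01122 m/day.
Seepage velocity v = q / n_e = 0.01122 / 0.26 = 0.04315 m/day.
Travel time t = L / v = 1550 / 0.04315 = 35924 days = 98.36 years.

98.4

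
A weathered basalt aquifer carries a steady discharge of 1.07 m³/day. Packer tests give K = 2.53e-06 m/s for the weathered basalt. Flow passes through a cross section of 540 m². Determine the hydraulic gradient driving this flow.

Convert K: 2.53e-06 m/s × 86400 = 0.2186 m/day.
From Q = K·A·i, i = Q / (K·A) = 1.07 / (0.2186 × 540.0) = 0.009065.

0.00906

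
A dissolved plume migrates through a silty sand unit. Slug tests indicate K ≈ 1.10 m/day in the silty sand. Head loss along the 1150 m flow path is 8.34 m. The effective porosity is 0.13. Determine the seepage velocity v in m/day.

0.0614

Hydraulic gradient i = Δh / L = 8.34 / 1150 = 0.007252.
Darcy flux q = K · i = 1.100 × 0.007252 = 0.007977 m/day.
Seepage velocity v = q / n_e = 0.007977 / 0.13 = 0.06136 m/day.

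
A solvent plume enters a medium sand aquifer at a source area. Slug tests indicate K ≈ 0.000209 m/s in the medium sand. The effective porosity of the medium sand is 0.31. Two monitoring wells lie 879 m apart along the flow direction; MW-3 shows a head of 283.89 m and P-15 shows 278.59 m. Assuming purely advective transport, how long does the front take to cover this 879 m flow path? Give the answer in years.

Convert K: 0.000209 m/s × 86400 = 18.06 m/day.
Hydraulic gradient i = (283.89 − 278.59) / 879 = 5.3 / 879 = 0.006030.
Darcy flux q = K · i = 18.06 × 0.006030 = 0.1089 m/day.
Seepage velocity v = q / n_e = 0.1089 / 0.31 = 0.3512 m/day.
Travel time t = L / v = 879 / 0.3512 = 2503 days = 6.852 years.

6.85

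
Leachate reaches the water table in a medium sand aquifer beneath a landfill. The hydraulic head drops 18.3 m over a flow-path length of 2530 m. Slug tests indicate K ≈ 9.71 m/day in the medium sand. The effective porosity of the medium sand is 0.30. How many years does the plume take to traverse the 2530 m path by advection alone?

29.6

Hydraulic gradient i = Δh / L = 18.3 / 2530 = 0.007233.
Darcy flux q = K · i = 9.710 × 0.007233 = 0.07023 m/day.
Seepage velocity v = q / n_e = 0.07023 / 0.30 = 0.2341 m/day.
Travel time t = L / v = 2530 / 0.2341 = 10807 days = 29.59 years.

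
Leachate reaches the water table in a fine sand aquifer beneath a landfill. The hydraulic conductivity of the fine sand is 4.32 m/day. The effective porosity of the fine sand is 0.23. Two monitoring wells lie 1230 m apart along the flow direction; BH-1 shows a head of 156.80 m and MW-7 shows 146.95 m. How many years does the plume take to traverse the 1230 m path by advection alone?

Hydraulic gradient i = (156.80 − 146.95) / 1230 = 9.85 / 1230 = 0.008008.
Darcy flux q = K · i = 4.320 × 0.008008 = 0.03460 m/day.
Seepage velocity v = q / n_e = 0.03460 / 0.23 = 0.1504 m/day.
Travel time t = L / v = 1230 / 0.1504 = 8177 days = 22.39 years.

22.4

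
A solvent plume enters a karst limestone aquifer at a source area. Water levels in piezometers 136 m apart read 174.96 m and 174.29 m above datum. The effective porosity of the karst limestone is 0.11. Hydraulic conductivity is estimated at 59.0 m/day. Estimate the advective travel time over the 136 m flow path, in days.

Hydraulic gradient i = (174.96 − 174.29) / 136 = 0.67 / 136 = 0.004926.
Darcy flux q = K · i = 59.00 × 0.004926 = 0.2907 m/day.
Seepage velocity v = q / n_e = 0.2907 / 0.11 = 2.642 m/day.
Travel time t = L / v = 136 / 2.642 = 51.47 days.

51.5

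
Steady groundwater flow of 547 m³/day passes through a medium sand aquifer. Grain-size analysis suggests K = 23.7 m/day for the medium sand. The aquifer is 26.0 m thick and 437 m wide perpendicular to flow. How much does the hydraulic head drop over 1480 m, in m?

3.01

Cross-sectional area A = 437 × 26.0 = 11362 m².
From Q = K·A·i, i = Q / (K·A) = 547 / (23.70 × 11362) = 0.002031.
Head loss Δh = i · L = 0.002031 × 1480 = 3.006 m.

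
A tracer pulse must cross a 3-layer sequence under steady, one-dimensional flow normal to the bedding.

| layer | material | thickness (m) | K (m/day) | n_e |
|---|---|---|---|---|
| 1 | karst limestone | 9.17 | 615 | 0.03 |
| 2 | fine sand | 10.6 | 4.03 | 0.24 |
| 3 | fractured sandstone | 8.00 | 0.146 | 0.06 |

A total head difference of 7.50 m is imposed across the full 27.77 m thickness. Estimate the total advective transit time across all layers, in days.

25.3

With flow normal to the layers, continuity requires the same specific discharge q through every layer.
Σ(b_i/K_i) = 9.17/615 + 10.6/4.03 + 8.00/0.146 = 57.44 d.
q = Δh / Σ(b_i/K_i) = 7.50 / 57.44 = 0.1306 m/day.
In each layer the seepage velocity is v_i = q/n_i, so the layer transit time is t_i = b_i·n_i / q:
  layer 1 (karst limestone): t_1 = 9.17 × 0.03 / 0.1306 = 2.107 d
  layer 2 (fine sand): t_2 = 10.6 × 0.24 / 0.1306 = 19.48 d
  layer 3 (fractured sandstone): t_3 = 8.00 × 0.06 / 0.1306 = 3.676 d
Total t = Σ t_i = 25.27 days.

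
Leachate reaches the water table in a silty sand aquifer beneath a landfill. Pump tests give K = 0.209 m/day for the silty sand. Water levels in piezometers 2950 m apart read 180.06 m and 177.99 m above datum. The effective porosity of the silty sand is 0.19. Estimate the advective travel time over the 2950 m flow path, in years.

Hydraulic gradient i = (180.06 − 177.99) / 2950 = 2.07 / 2950 = 0.0007017.
Darcy flux q = K · i = 0.2090 × 0.0007017 = 0.0001467 m/day.
Seepage velocity v = q / n_e = 0.0001467 / 0.19 = 0.0007719 m/day.
Travel time t = L / v = 2950 / 0.0007719 = 3.822e+06 days = 10464 years.

10500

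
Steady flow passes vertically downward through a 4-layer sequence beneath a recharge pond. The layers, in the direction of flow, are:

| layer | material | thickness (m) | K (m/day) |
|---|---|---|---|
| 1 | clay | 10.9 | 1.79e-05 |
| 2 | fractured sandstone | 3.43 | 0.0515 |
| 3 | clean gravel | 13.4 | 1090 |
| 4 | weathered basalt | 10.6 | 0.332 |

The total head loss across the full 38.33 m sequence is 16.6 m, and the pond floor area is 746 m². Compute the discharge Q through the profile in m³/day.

Flow is perpendicular to layering, so the layers act in series and the equivalent K is the thickness-weighted harmonic mean.
Total thickness L = 10.9 + 3.43 + 13.4 + 10.6 = 38.33 m.
Σ(b_i/K_i) = 10.9/1.79e-05 + 3.43/0.0515 + 13.4/1090 + 10.6/0.332 = 6.090e+05 d.
K_eq = L / Σ(b_i/K_i) = 38.33 / 6.090e+05 = 6.294e-05 m/day.
Q = K_eq · A · (Δh/L) = 6.294e-05 × 746 × (16.6/38.33) = 0.02033 m³/day.

0.0203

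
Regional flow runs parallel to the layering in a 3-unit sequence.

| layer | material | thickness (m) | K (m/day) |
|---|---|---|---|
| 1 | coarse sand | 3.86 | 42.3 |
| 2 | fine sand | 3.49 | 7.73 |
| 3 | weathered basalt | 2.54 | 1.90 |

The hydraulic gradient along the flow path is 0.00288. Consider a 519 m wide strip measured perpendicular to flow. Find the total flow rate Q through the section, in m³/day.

Flow is parallel to layering, so each bed carries its own Darcy discharge and the transmissivities add.
Σ(K_i·b_i) = 42.3×3.86 + 7.73×3.49 + 1.90×2.54 = 195.1 m²/day.
Hydraulic gradient i = 0.00288.
Q = Σ(K_i·b_i) · W · i = 195.1 × 519 × 0.002880 = 291.6 m³/day.

292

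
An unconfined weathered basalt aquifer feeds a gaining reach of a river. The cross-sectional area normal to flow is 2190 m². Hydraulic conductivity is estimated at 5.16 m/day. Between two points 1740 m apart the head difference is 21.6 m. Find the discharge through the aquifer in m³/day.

140

Hydraulic gradient i = Δh / L = 21.6 / 1740 = 0.01241.
Darcy's law: Q = K · A · i = 5.160 × 2190 × 0.01241 = 140.3 m³/day.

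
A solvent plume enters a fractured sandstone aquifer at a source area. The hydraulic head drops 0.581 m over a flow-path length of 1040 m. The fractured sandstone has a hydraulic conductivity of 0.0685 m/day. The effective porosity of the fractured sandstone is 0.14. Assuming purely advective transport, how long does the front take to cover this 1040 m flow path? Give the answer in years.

Hydraulic gradient i = Δh / L = 0.581 / 1040 = 0.0005587.
Darcy flux q = K · i = 0.06850 × 0.0005587 = 3.827e-05 m/day.
Seepage velocity v = q / n_e = 3.827e-05 / 0.14 = 0.0002733 m/day.
Travel time t = L / v = 1040 / 0.0002733 = 3.805e+06 days = 10417 years.

10400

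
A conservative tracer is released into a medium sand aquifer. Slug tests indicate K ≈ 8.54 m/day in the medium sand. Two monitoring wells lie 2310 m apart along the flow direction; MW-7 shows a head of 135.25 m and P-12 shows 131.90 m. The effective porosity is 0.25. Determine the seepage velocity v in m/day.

Hydraulic gradient i = (135.25 − 131.90) / 2310 = 3.35 / 2310 = 0.001450.
Darcy flux q = K · i = 8.540 × 0.001450 = 0.01238 m/day.
Seepage velocity v = q / n_e = 0.01238 / 0.25 = 0.04954 m/day.

0.0495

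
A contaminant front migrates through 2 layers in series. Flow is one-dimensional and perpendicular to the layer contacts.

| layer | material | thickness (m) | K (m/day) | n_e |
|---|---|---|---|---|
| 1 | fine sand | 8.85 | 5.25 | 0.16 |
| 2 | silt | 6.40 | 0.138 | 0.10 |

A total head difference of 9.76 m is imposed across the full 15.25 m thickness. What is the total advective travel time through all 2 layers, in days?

10.1

With flow normal to the layers, continuity requires the same specific discharge q through every layer.
Σ(b_i/K_i) = 8.85/5.25 + 6.40/0.138 = 48.06 d.
q = Δh / Σ(b_i/K_i) = 9.76 / 48.06 = 0.2031 m/day.
In each layer the seepage velocity is v_i = q/n_i, so the layer transit time is t_i = b_i·n_i / q:
  layer 1 (fine sand): t_1 = 8.85 × 0.16 / 0.2031 = 6.973 d
  layer 2 (silt): t_2 = 6.40 × 0.10 / 0.2031 = 3.152 d
Total t = Σ t_i = 10.12 days.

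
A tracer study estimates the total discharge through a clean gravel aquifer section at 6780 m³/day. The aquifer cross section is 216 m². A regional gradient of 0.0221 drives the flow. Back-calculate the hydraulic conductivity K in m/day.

1420

Hydraulic gradient i = 0.0221.
From Q = K·A·i, K = Q / (A·i) = 6780 / (216.0 × 0.02210) = 1420 m/day.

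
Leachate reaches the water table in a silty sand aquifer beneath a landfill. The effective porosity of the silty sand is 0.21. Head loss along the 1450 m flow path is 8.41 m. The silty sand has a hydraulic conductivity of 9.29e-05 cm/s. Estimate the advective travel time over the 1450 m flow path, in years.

Convert K: 9.29e-05 cm/s × 864 = 0.08027 m/day.
Hydraulic gradient i = Δh / L = 8.41 / 1450 = 0.005800.
Darcy flux q = K · i = 0.08027 × 0.005800 = 0.0004655 m/day.
Seepage velocity v = q / n_e = 0.0004655 / 0.21 = 0.002217 m/day.
Travel time t = L / v = 1450 / 0.002217 = 6.541e+05 days = 1791 years.

1790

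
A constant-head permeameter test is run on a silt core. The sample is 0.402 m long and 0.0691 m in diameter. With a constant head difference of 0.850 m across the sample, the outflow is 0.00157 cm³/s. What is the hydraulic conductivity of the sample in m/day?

Cross-sectional area A = π·(d/2)² = π × (0.0691/2)² = 0.003750 m².
Convert discharge: 0.00157 cm³/s = 1.570e-09 m³/s.
Darcy's law rearranged: K = Q·L / (A·Δh) = 1.570e-09 × 0.402 / (0.003750 × 0.850) = 1.980e-07 m/s = 0.01711 m/day.

0.0171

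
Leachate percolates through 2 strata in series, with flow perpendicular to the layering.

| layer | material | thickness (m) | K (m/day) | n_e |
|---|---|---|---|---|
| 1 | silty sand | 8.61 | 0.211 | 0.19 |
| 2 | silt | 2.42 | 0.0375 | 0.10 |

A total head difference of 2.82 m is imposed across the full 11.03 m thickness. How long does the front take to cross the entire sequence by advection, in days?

70.1

With flow normal to the layers, continuity requires the same specific discharge q through every layer.
Σ(b_i/K_i) = 8.61/0.211 + 2.42/0.0375 = 105.3 d.
q = Δh / Σ(b_i/K_i) = 2.82 / 105.3 = 0.02677 m/day.
In each layer the seepage velocity is v_i = q/n_i, so the layer transit time is t_i = b_i·n_i / q:
  layer 1 (silty sand): t_1 = 8.61 × 0.19 / 0.02677 = 61.11 d
  layer 2 (silt): t_2 = 2.42 × 0.10 / 0.02677 = 9.040 d
Total t = Σ t_i = 70.15 days.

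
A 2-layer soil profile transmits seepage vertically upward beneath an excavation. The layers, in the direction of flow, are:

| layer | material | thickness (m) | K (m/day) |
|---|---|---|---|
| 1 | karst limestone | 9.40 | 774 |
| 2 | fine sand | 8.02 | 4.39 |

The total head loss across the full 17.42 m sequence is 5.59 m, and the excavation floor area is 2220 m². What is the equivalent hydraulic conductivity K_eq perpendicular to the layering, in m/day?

9.47

Flow is perpendicular to layering, so the layers act in series and the equivalent K is the thickness-weighted harmonic mean.
Total thickness L = 9.40 + 8.02 = 17.42 m.
Σ(b_i/K_i) = 9.40/774 + 8.02/4.39 = 1.839 d.
K_eq = L / Σ(b_i/K_i) = 17.42 / 1.839 = 9.472 m/day.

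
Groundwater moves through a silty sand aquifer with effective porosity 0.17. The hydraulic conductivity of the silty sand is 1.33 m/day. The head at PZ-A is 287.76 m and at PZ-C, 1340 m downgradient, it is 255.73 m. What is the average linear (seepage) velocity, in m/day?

0.187

Hydraulic gradient i = (287.76 − 255.73) / 1340 = 32.03 / 1340 = 0.02390.
Darcy flux q = K · i = 1.330 × 0.02390 = 0.03179 m/day.
Seepage velocity v = q / n_e = 0.03179 / 0.17 = 0.1870 m/day.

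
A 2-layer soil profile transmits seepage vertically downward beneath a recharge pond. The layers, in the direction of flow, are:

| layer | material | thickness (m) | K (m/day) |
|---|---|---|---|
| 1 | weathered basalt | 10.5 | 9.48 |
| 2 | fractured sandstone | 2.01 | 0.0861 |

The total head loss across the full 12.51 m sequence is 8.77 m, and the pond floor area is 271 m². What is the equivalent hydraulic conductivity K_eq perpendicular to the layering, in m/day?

0.512

Flow is perpendicular to layering, so the layers act in series and the equivalent K is the thickness-weighted harmonic mean.
Total thickness L = 10.5 + 2.01 = 12.51 m.
Σ(b_i/K_i) = 10.5/9.48 + 2.01/0.0861 = 24.45 d.
K_eq = L / Σ(b_i/K_i) = 12.51 / 24.45 = 0.5116 m/day.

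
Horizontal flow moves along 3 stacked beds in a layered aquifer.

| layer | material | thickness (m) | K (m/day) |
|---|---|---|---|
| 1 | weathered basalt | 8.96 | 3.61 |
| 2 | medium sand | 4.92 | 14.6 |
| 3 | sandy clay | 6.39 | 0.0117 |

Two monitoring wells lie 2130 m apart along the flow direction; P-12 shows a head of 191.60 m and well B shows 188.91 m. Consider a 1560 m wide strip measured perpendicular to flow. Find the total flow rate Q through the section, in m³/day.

Flow is parallel to layering, so each bed carries its own Darcy discharge and the transmissivities add.
Σ(K_i·b_i) = 3.61×8.96 + 14.6×4.92 + 0.0117×6.39 = 104.3 m²/day.
Hydraulic gradient i = (191.60 − 188.91) / 2130 = 2.69 / 2130 = 0.001263.
Q = Σ(K_i·b_i) · W · i = 104.3 × 1560 × 0.001263 = 205.4 m³/day.

205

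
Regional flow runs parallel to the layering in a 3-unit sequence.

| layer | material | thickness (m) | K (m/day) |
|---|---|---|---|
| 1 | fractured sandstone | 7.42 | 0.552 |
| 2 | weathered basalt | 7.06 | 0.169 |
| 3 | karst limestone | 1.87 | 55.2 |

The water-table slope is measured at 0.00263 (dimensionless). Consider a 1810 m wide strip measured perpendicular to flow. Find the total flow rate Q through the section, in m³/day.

Flow is parallel to layering, so each bed carries its own Darcy discharge and the transmissivities add.
Σ(K_i·b_i) = 0.552×7.42 + 0.169×7.06 + 55.2×1.87 = 108.5 m²/day.
Hydraulic gradient i = 0.00263.
Q = Σ(K_i·b_i) · W · i = 108.5 × 1810 × 0.002630 = 516.6 m³/day.

517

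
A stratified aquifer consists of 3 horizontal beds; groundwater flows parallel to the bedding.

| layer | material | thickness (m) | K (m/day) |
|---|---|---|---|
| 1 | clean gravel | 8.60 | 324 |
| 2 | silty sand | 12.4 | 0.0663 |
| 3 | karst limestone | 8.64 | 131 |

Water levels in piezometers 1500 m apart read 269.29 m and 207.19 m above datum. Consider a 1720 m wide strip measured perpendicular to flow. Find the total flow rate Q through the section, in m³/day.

Flow is parallel to layering, so each bed carries its own Darcy discharge and the transmissivities add.
Σ(K_i·b_i) = 324×8.60 + 0.0663×12.4 + 131×8.64 = 3919 m²/day.
Hydraulic gradient i = (269.29 − 207.19) / 1500 = 62.1 / 1500 = 0.04140.
Q = Σ(K_i·b_i) · W · i = 3919 × 1720 × 0.04140 = 2.791e+05 m³/day.

279000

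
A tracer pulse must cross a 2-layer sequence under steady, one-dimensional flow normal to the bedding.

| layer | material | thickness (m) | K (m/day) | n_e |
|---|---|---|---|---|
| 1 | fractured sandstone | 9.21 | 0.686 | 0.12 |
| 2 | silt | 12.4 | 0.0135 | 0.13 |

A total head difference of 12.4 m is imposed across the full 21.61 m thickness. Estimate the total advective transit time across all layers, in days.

204

With flow normal to the layers, continuity requires the same specific discharge q through every layer.
Σ(b_i/K_i) = 9.21/0.686 + 12.4/0.0135 = 931.9 d.
q = Δh / Σ(b_i/K_i) = 12.4 / 931.9 = 0.01331 m/day.
In each layer the seepage velocity is v_i = q/n_i, so the layer transit time is t_i = b_i·n_i / q:
  layer 1 (fractured sandstone): t_1 = 9.21 × 0.12 / 0.01331 = 83.06 d
  layer 2 (silt): t_2 = 12.4 × 0.13 / 0.01331 = 121.2 d
Total t = Σ t_i = 204.2 days.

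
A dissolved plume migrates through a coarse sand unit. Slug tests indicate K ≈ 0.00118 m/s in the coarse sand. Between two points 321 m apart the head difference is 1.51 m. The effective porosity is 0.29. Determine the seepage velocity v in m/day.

1.65

Convert K: 0.00118 m/s × 86400 = 102.0 m/day.
Hydraulic gradient i = Δh / L = 1.51 / 321 = 0.004704.
Darcy flux q = K · i = 102.0 × 0.004704 = 0.4796 m/day.
Seepage velocity v = q / n_e = 0.4796 / 0.29 = 1.654 m/day.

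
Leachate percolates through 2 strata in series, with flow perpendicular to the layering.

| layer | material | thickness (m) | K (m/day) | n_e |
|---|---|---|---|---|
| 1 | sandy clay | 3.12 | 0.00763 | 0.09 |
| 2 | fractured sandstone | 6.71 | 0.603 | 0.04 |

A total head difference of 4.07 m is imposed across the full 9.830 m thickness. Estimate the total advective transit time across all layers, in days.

With flow normal to the layers, continuity requires the same specific discharge q through every layer.
Σ(b_i/K_i) = 3.12/0.00763 + 6.71/0.603 = 420.0 d.
q = Δh / Σ(b_i/K_i) = 4.07 / 420.0 = 0.009690 m/day.
In each layer the seepage velocity is v_i = q/n_i, so the layer transit time is t_i = b_i·n_i / q:
  layer 1 (sandy clay): t_1 = 3.12 × 0.09 / 0.009690 = 28.98 d
  layer 2 (fractured sandstone): t_2 = 6.71 × 0.04 / 0.009690 = 27.70 d
Total t = Σ t_i = 56.68 days.

56.7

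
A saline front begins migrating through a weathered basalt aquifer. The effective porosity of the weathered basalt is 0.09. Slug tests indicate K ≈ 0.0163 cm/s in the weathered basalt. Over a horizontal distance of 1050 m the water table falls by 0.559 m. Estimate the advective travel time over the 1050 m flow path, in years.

34.5

Convert K: 0.0163 cm/s × 864 = 14.08 m/day.
Hydraulic gradient i = Δh / L = 0.559 / 1050 = 0.0005324.
Darcy flux q = K · i = 14.08 × 0.0005324 = 0.007498 m/day.
Seepage velocity v = q / n_e = 0.007498 / 0.09 = 0.08331 m/day.
Travel time t = L / v = 1050 / 0.08331 = 12604 days = 34.51 years.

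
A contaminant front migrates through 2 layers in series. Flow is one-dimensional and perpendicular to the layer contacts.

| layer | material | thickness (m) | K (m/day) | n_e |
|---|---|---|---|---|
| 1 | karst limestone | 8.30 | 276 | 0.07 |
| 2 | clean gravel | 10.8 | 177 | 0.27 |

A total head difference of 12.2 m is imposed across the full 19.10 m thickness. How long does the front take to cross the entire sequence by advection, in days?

0.0261

With flow normal to the layers, continuity requires the same specific discharge q through every layer.
Σ(b_i/K_i) = 8.30/276 + 10.8/177 = 0.09109 d.
q = Δh / Σ(b_i/K_i) = 12.2 / 0.09109 = 133.9 m/day.
In each layer the seepage velocity is v_i = q/n_i, so the layer transit time is t_i = b_i·n_i / q:
  layer 1 (karst limestone): t_1 = 8.30 × 0.07 / 133.9 = 0.004338 d
  layer 2 (clean gravel): t_2 = 10.8 × 0.27 / 133.9 = 0.02177 d
Total t = Σ t_i = 0.02611 days.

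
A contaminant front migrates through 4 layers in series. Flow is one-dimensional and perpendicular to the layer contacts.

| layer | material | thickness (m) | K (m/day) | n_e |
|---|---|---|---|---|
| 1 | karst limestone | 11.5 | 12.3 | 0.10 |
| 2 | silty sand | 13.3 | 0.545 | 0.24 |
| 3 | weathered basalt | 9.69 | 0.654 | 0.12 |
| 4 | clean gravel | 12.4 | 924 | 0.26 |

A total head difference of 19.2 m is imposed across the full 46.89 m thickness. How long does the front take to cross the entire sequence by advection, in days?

18.3

With flow normal to the layers, continuity requires the same specific discharge q through every layer.
Σ(b_i/K_i) = 11.5/12.3 + 13.3/0.545 + 9.69/0.654 + 12.4/924 = 40.17 d.
q = Δh / Σ(b_i/K_i) = 19.2 / 40.17 = 0.4780 m/day.
In each layer the seepage velocity is v_i = q/n_i, so the layer transit time is t_i = b_i·n_i / q:
  layer 1 (karst limestone): t_1 = 11.5 × 0.10 / 0.4780 = 2.406 d
  layer 2 (silty sand): t_2 = 13.3 × 0.24 / 0.4780 = 6.678 d
  layer 3 (weathered basalt): t_3 = 9.69 × 0.12 / 0.4780 = 2.433 d
  layer 4 (clean gravel): t_4 = 12.4 × 0.26 / 0.4780 = 6.745 d
Total t = Σ t_i = 18.26 days.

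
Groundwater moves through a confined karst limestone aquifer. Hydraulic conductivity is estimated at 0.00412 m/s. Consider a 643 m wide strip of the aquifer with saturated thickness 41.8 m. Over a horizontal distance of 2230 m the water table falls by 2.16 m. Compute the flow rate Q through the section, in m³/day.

9270

Convert K: 0.00412 m/s × 86400 = 356.0 m/day.
Cross-sectional area A = 643 × 41.8 = 26877 m².
Hydraulic gradient i = Δh / L = 2.16 / 2230 = 0.0009686.
Darcy's law: Q = K · A · i = 356.0 × 26877 × 0.0009686 = 9267 m³/day.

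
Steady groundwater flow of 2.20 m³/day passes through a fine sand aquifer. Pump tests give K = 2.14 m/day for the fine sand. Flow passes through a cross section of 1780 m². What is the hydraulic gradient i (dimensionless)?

0.000578

From Q = K·A·i, i = Q / (K·A) = 2.20 / (2.140 × 1780) = 0.0005775.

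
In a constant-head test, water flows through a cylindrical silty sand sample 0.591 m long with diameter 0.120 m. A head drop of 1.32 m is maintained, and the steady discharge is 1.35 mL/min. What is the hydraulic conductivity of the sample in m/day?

Cross-sectional area A = π·(d/2)² = π × (0.120/2)² = 0.01131 m².
Convert discharge: 1.35 mL/min = 2.250e-08 m³/s.
Darcy's law rearranged: K = Q·L / (A·Δh) = 2.250e-08 × 0.591 / (0.01131 × 1.32) = 8.907e-07 m/s = 0.07696 m/day.

0.0770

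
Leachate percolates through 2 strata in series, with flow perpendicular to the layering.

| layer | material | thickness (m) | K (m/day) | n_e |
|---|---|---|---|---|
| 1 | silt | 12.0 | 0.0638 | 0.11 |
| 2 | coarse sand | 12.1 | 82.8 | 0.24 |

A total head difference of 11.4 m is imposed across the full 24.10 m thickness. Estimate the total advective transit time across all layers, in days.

With flow normal to the layers, continuity requires the same specific discharge q through every layer.
Σ(b_i/K_i) = 12.0/0.0638 + 12.1/82.8 = 188.2 d.
q = Δh / Σ(b_i/K_i) = 11.4 / 188.2 = 0.06056 m/day.
In each layer the seepage velocity is v_i = q/n_i, so the layer transit time is t_i = b_i·n_i / q:
  layer 1 (silt): t_1 = 12.0 × 0.11 / 0.06056 = 21.80 d
  layer 2 (coarse sand): t_2 = 12.1 × 0.24 / 0.06056 = 47.95 d
Total t = Σ t_i = 69.75 days.

69.7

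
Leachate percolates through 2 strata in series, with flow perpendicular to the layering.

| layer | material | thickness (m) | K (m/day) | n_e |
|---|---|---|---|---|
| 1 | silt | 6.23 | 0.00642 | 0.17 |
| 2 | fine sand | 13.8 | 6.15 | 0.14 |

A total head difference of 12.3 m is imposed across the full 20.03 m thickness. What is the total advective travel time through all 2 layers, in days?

With flow normal to the layers, continuity requires the same specific discharge q through every layer.
Σ(b_i/K_i) = 6.23/0.00642 + 13.8/6.15 = 972.6 d.
q = Δh / Σ(b_i/K_i) = 12.3 / 972.6 = 0.01265 m/day.
In each layer the seepage velocity is v_i = q/n_i, so the layer transit time is t_i = b_i·n_i / q:
  layer 1 (silt): t_1 = 6.23 × 0.17 / 0.01265 = 83.75 d
  layer 2 (fine sand): t_2 = 13.8 × 0.14 / 0.01265 = 152.8 d
Total t = Σ t_i = 236.5 days.

237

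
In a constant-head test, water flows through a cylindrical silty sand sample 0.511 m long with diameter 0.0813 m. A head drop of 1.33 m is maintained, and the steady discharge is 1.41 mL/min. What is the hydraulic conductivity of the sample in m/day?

Cross-sectional area A = π·(d/2)² = π × (0.0813/2)² = 0.005191 m².
Convert discharge: 1.41 mL/min = 2.350e-08 m³/s.
Darcy's law rearranged: K = Q·L / (A·Δh) = 2.350e-08 × 0.511 / (0.005191 × 1.33) = 1.739e-06 m/s = 0.1503 m/day.

0.150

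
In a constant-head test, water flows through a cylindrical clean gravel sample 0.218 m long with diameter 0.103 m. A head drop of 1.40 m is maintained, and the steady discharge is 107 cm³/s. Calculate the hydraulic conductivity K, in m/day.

173

Cross-sectional area A = π·(d/2)² = π × (0.103/2)² = 0.008332 m².
Convert discharge: 107 cm³/s = 0.0001070 m³/s.
Darcy's law rearranged: K = Q·L / (A·Δh) = 0.0001070 × 0.218 / (0.008332 × 1.40) = 0.002000 m/s = 172.8 m/day.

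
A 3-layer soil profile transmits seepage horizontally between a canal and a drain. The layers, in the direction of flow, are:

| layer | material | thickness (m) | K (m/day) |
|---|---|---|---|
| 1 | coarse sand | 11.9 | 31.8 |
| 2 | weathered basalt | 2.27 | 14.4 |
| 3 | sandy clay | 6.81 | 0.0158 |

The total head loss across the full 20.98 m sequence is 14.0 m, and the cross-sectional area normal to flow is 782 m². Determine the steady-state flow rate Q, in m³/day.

Flow is perpendicular to layering, so the layers act in series and the equivalent K is the thickness-weighted harmonic mean.
Total thickness L = 11.9 + 2.27 + 6.81 = 20.98 m.
Σ(b_i/K_i) = 11.9/31.8 + 2.27/14.4 + 6.81/0.0158 = 431.5 d.
K_eq = L / Σ(b_i/K_i) = 20.98 / 431.5 = 0.04862 m/day.
Q = K_eq · A · (Δh/L) = 0.04862 × 782 × (14.0/20.98) = 25.37 m³/day.

25.4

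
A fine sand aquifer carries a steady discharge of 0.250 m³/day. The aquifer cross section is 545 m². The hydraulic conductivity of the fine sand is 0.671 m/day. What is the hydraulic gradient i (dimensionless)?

From Q = K·A·i, i = Q / (K·A) = 0.250 / (0.6710 × 545.0) = 0.0006836.

0.000684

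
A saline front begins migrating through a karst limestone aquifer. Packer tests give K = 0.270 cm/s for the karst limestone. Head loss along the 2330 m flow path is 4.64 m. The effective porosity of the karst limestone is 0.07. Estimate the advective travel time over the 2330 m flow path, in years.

0.961

Convert K: 0.270 cm/s × 864 = 233.3 m/day.
Hydraulic gradient i = Δh / L = 4.64 / 2330 = 0.001991.
Darcy flux q = K · i = 233.3 × 0.001991 = 0.4646 m/day.
Seepage velocity v = q / n_e = 0.4646 / 0.07 = 6.637 m/day.
Travel time t = L / v = 2330 / 6.637 = 351.1 days = 0.9612 years.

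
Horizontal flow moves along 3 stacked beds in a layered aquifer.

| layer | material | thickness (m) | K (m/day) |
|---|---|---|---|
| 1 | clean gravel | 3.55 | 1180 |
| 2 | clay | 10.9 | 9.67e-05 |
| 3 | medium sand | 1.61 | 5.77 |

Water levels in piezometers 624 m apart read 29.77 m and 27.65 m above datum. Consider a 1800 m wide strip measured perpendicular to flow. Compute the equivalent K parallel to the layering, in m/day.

Flow is parallel to layering, so each bed carries its own Darcy discharge and the transmissivities add.
Σ(K_i·b_i) = 1180×3.55 + 9.67e-05×10.9 + 5.77×1.61 = 4198 m²/day.
Total thickness b = 16.06 m, so K_eq = Σ(K_i·b_i)/b = 261.4 m/day.

261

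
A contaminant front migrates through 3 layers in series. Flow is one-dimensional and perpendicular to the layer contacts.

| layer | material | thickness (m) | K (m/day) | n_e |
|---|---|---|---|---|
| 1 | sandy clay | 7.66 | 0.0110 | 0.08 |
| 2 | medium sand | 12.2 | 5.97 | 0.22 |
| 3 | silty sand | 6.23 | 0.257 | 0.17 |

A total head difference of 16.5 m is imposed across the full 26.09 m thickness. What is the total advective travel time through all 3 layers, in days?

191

With flow normal to the layers, continuity requires the same specific discharge q through every layer.
Σ(b_i/K_i) = 7.66/0.0110 + 12.2/5.97 + 6.23/0.257 = 722.6 d.
q = Δh / Σ(b_i/K_i) = 16.5 / 722.6 = 0.02283 m/day.
In each layer the seepage velocity is v_i = q/n_i, so the layer transit time is t_i = b_i·n_i / q:
  layer 1 (sandy clay): t_1 = 7.66 × 0.08 / 0.02283 = 26.84 d
  layer 2 (medium sand): t_2 = 12.2 × 0.22 / 0.02283 = 117.6 d
  layer 3 (silty sand): t_3 = 6.23 × 0.17 / 0.02283 = 46.39 d
Total t = Σ t_i = 190.8 days.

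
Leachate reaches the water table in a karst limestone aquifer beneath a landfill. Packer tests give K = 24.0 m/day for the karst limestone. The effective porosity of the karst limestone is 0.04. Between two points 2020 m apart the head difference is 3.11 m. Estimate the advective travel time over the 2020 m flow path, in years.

5.99

Hydraulic gradient i = Δh / L = 3.11 / 2020 = 0.001540.
Darcy flux q = K · i = 24.00 × 0.001540 = 0.03695 m/day.
Seepage velocity v = q / n_e = 0.03695 / 0.04 = 0.9238 m/day.
Travel time t = L / v = 2020 / 0.9238 = 2187 days = 5.987 years.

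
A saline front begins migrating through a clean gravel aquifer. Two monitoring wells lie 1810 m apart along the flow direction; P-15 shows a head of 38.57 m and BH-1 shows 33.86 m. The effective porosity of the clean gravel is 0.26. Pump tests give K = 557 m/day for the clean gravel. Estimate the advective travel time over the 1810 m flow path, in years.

0.889

Hydraulic gradient i = (38.57 − 33.86) / 1810 = 4.71 / 1810 = 0.002602.
Darcy flux q = K · i = 557.0 × 0.002602 = 1.449 m/day.
Seepage velocity v = q / n_e = 1.449 / 0.26 = 5.575 m/day.
Travel time t = L / v = 1810 / 5.575 = 324.7 days = 0.8889 years.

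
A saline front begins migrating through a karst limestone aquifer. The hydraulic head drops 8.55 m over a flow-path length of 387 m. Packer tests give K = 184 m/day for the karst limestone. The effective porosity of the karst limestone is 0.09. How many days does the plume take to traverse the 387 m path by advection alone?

Hydraulic gradient i = Δh / L = 8.55 / 387 = 0.02209.
Darcy flux q = K · i = 184.0 × 0.02209 = 4.065 m/day.
Seepage velocity v = q / n_e = 4.065 / 0.09 = 45.17 m/day.
Travel time t = L / v = 387 / 45.17 = 8.568 days.

8.57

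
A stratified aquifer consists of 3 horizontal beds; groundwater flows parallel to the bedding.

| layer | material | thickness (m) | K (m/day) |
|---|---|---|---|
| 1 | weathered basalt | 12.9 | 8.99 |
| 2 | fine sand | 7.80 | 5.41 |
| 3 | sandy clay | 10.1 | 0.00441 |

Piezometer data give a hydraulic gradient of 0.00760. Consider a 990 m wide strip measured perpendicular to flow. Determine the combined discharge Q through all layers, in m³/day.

1190

Flow is parallel to layering, so each bed carries its own Darcy discharge and the transmissivities add.
Σ(K_i·b_i) = 8.99×12.9 + 5.41×7.80 + 0.00441×10.1 = 158.2 m²/day.
Hydraulic gradient i = 0.00760.
Q = Σ(K_i·b_i) · W · i = 158.2 × 990 × 0.007600 = 1190 m³/day.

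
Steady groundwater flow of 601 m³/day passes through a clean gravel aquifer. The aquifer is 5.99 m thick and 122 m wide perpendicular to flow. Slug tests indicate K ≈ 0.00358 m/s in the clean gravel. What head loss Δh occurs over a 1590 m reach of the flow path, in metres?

4.23

Convert K: 0.00358 m/s × 86400 = 309.3 m/day.
Cross-sectional area A = 122 × 5.99 = 730.8 m².
From Q = K·A·i, i = Q / (K·A) = 601 / (309.3 × 730.8) = 0.002659.
Head loss Δh = i · L = 0.002659 × 1590 = 4.228 m.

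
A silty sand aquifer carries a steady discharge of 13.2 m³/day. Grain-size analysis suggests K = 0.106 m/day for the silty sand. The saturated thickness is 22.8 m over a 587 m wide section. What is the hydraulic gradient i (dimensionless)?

Cross-sectional area A = 587 × 22.8 = 13384 m².
From Q = K·A·i, i = Q / (K·A) = 13.2 / (0.1060 × 13384) = 0.009305.

0.00930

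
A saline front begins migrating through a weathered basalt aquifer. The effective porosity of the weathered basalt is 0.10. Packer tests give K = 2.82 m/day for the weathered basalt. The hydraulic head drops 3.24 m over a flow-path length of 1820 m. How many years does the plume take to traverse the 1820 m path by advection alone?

Hydraulic gradient i = Δh / L = 3.24 / 1820 = 0.001780.
Darcy flux q = K · i = 2.820 × 0.001780 = 0.005020 m/day.
Seepage velocity v = q / n_e = 0.005020 / 0.10 = 0.05020 m/day.
Travel time t = L / v = 1820 / 0.05020 = 36253 days = 99.26 years.

99.3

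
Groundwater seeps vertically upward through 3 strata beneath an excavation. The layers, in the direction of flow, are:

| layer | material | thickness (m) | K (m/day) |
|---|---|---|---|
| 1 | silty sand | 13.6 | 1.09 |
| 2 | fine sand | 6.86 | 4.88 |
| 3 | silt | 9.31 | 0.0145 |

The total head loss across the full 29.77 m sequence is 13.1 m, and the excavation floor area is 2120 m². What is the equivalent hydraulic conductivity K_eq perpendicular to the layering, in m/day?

Flow is perpendicular to layering, so the layers act in series and the equivalent K is the thickness-weighted harmonic mean.
Total thickness L = 13.6 + 6.86 + 9.31 = 29.77 m.
Σ(b_i/K_i) = 13.6/1.09 + 6.86/4.88 + 9.31/0.0145 = 656.0 d.
K_eq = L / Σ(b_i/K_i) = 29.77 / 656.0 = 0.04538 m/day.

0.0454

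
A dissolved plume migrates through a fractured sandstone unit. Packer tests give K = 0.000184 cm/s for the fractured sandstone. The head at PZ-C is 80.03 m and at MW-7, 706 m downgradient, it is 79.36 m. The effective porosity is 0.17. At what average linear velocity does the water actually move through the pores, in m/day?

Convert K: 0.000184 cm/s × 864 = 0.1590 m/day.
Hydraulic gradient i = (80.03 − 79.36) / 706 = 0.67 / 706 = 0.0009490.
Darcy flux q = K · i = 0.1590 × 0.0009490 = 0.0001509 m/day.
Seepage velocity v = q / n_e = 0.0001509 / 0.17 = 0.0008875 m/day.

0.000887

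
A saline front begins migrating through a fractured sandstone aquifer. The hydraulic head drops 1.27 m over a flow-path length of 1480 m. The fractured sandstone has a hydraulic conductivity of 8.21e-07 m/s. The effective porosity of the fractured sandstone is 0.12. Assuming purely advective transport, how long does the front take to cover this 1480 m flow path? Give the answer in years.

7990

Convert K: 8.21e-07 m/s × 86400 = 0.07093 m/day.
Hydraulic gradient i = Δh / L = 1.27 / 1480 = 0.0008581.
Darcy flux q = K · i = 0.07093 × 0.0008581 = 6.087e-05 m/day.
Seepage velocity v = q / n_e = 6.087e-05 / 0.12 = 0.0005072 m/day.
Travel time t = L / v = 1480 / 0.0005072 = 2.918e+06 days = 7988 years.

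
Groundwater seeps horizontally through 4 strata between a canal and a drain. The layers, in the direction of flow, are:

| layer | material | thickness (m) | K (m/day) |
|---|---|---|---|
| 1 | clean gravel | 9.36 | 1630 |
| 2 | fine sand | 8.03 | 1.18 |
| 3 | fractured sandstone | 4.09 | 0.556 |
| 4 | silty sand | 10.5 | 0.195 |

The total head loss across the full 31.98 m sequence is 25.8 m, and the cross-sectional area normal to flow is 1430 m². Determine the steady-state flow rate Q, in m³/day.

Flow is perpendicular to layering, so the layers act in series and the equivalent K is the thickness-weighted harmonic mean.
Total thickness L = 9.36 + 8.03 + 4.09 + 10.5 = 31.98 m.
Σ(b_i/K_i) = 9.36/1630 + 8.03/1.18 + 4.09/0.556 + 10.5/0.195 = 68.01 d.
K_eq = L / Σ(b_i/K_i) = 31.98 / 68.01 = 0.4702 m/day.
Q = K_eq · A · (Δh/L) = 0.4702 × 1430 × (25.8/31.98) = 542.5 m³/day.

542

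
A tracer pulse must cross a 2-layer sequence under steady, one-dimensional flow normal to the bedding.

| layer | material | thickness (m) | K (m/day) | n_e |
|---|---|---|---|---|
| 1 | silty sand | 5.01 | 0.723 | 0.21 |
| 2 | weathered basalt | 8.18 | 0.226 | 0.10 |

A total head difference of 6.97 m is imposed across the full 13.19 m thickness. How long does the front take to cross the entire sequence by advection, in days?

11.6

With flow normal to the layers, continuity requires the same specific discharge q through every layer.
Σ(b_i/K_i) = 5.01/0.723 + 8.18/0.226 = 43.12 d.
q = Δh / Σ(b_i/K_i) = 6.97 / 43.12 = 0.1616 m/day.
In each layer the seepage velocity is v_i = q/n_i, so the layer transit time is t_i = b_i·n_i / q:
  layer 1 (silty sand): t_1 = 5.01 × 0.21 / 0.1616 = 6.509 d
  layer 2 (weathered basalt): t_2 = 8.18 × 0.10 / 0.1616 = 5.061 d
Total t = Σ t_i = 11.57 days.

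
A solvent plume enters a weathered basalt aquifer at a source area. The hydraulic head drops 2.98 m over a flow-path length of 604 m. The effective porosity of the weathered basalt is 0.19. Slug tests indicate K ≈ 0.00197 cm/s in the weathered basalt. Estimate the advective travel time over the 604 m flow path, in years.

Convert K: 0.00197 cm/s × 864 = 1.702 m/day.
Hydraulic gradient i = Δh / L = 2.98 / 604 = 0.004934.
Darcy flux q = K · i = 1.702 × 0.004934 = 0.008398 m/day.
Seepage velocity v = q / n_e = 0.008398 / 0.19 = 0.04420 m/day.
Travel time t = L / v = 604 / 0.04420 = 13666 days = 37.41 years.

37.4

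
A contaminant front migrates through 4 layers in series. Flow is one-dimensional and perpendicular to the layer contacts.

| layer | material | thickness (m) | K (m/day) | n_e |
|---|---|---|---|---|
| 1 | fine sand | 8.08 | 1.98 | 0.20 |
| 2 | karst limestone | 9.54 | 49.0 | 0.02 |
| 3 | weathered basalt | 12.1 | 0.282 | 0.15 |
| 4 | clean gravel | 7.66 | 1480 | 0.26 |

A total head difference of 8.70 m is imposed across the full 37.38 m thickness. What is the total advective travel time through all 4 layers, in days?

30.4

With flow normal to the layers, continuity requires the same specific discharge q through every layer.
Σ(b_i/K_i) = 8.08/1.98 + 9.54/49.0 + 12.1/0.282 + 7.66/1480 = 47.19 d.
q = Δh / Σ(b_i/K_i) = 8.70 / 47.19 = 0.1844 m/day.
In each layer the seepage velocity is v_i = q/n_i, so the layer transit time is t_i = b_i·n_i / q:
  layer 1 (fine sand): t_1 = 8.08 × 0.20 / 0.1844 = 8.765 d
  layer 2 (karst limestone): t_2 = 9.54 × 0.02 / 0.1844 = 1.035 d
  layer 3 (weathered basalt): t_3 = 12.1 × 0.15 / 0.1844 = 9.844 d
  layer 4 (clean gravel): t_4 = 7.66 × 0.26 / 0.1844 = 10.80 d
Total t = Σ t_i = 30.45 days.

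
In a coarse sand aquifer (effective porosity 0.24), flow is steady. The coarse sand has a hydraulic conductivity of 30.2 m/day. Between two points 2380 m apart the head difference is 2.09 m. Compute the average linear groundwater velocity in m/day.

Hydraulic gradient i = Δh / L = 2.09 / 2380 = 0.0008782.
Darcy flux q = K · i = 30.20 × 0.0008782 = 0.02652 m/day.
Seepage velocity v = q / n_e = 0.02652 / 0.24 = 0.1105 m/day.

0.111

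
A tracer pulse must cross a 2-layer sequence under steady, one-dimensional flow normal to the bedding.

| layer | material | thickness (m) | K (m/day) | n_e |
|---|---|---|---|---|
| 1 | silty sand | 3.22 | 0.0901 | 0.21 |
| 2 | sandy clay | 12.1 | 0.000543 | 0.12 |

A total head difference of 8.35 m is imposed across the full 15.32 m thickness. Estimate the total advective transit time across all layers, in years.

With flow normal to the layers, continuity requires the same specific discharge q through every layer.
Σ(b_i/K_i) = 3.22/0.0901 + 12.1/0.000543 = 22319 d.
q = Δh / Σ(b_i/K_i) = 8.35 / 22319 = 0.0003741 m/day.
In each layer the seepage velocity is v_i = q/n_i, so the layer transit time is t_i = b_i·n_i / q:
  layer 1 (silty sand): t_1 = 3.22 × 0.21 / 0.0003741 = 1807 d
  layer 2 (sandy clay): t_2 = 12.1 × 0.12 / 0.0003741 = 3881 d
Total t = Σ t_i = 5689 days = 15.57 years.

15.6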